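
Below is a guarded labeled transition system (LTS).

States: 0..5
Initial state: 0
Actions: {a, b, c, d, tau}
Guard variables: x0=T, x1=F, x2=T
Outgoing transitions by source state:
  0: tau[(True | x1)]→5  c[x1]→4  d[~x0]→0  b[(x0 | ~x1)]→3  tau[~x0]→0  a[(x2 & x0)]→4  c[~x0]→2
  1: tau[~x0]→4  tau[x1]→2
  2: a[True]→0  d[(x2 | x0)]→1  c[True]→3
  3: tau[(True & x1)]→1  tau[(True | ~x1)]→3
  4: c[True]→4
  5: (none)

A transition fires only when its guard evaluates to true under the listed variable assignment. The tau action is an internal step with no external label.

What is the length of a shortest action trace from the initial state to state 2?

Breadth-first toward 2:
  L0 = {0}
  L1 = {3,4,5}
2 never appears.

Answer: UNREACHABLE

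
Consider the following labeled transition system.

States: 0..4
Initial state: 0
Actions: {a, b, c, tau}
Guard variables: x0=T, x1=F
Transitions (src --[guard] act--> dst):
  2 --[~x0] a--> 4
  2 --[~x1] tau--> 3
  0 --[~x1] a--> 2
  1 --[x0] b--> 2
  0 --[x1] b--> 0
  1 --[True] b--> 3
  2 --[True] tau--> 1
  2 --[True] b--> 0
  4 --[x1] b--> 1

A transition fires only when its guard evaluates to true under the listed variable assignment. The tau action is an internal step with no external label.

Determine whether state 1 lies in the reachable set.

After dropping false guards: 6 live edges.
depth 0: {0}
depth 1: {2}  total {0,2}
depth 2: {1,3}  total {0,1,2,3}
Reach set: {0,1,2,3}
Path to 1: a·tau

Answer: REACHABLE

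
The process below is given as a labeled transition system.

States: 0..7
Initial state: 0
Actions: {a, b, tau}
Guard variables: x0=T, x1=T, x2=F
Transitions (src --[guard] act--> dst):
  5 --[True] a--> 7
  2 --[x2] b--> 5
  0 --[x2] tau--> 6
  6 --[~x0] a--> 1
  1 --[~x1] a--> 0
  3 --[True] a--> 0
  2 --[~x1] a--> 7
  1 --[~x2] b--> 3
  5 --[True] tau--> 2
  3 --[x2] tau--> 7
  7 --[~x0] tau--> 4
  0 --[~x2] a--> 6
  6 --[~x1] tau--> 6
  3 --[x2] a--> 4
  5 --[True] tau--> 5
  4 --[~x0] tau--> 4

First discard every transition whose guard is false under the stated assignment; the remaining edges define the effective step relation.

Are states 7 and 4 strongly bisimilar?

Answer: BISIMILAR

Analysis:
Bisimulation quotient by refinement:
  π0 = {{0,1,2,3,4,5,6,7}}
  π1 = {{0,3},{1},{2,4,6,7},{5}}
  π2 = {{0},{1},{2,4,6,7},{3},{5}}
stable after 3 split(s): 5 block(s)
[7]={2,4,6,7}  [4]={2,4,6,7}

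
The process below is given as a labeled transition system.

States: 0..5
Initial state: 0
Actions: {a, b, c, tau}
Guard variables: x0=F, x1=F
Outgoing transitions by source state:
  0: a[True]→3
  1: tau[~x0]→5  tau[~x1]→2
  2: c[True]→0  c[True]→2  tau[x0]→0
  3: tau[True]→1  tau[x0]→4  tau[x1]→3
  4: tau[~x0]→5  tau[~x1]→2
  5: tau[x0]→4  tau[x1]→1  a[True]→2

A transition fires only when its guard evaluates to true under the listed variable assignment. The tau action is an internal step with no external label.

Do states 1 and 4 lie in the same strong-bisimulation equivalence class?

Answer: BISIMILAR

Analysis:
Compute ~ classes (split until stable):
  π0 = {{0,1,2,3,4,5}}
  π1 = {{0,5},{1,3,4},{2}}
  π2 = {{0},{1,4},{2},{3},{5}}
stable after 3 split(s): 5 block(s)
[1]={1,4}  [4]={1,4}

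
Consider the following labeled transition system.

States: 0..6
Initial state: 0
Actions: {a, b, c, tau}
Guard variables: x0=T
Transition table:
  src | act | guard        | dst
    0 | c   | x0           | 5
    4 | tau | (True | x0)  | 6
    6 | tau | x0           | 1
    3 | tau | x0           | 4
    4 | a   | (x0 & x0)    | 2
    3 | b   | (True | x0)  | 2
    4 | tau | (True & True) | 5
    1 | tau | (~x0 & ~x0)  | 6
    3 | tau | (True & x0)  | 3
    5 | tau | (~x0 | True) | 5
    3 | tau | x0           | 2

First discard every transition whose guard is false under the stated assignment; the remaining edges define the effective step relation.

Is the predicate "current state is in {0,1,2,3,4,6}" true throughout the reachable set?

Inv-set: {0,1,2,3,4,6}
Reachable = {0,5}
  0: safe
  5: VIOLATES
witness against invariant: c → 5

Answer: INVARIANT VIOLATED at state 5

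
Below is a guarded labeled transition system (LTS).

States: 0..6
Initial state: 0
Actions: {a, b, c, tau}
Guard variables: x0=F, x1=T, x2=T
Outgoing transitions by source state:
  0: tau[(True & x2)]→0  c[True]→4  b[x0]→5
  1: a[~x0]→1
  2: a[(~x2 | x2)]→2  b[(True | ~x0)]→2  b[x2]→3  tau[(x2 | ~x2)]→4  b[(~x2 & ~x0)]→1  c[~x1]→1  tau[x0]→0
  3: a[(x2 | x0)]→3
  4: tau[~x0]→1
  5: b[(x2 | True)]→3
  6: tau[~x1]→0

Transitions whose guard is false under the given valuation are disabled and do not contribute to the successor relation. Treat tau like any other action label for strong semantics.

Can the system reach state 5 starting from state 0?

After dropping false guards: 10 live edges.
L0 = {0}
L1 = {4}  cumulative {0,4}
L2 = {1}  cumulative {0,1,4}
Reach set: {0,1,4}

Answer: UNREACHABLE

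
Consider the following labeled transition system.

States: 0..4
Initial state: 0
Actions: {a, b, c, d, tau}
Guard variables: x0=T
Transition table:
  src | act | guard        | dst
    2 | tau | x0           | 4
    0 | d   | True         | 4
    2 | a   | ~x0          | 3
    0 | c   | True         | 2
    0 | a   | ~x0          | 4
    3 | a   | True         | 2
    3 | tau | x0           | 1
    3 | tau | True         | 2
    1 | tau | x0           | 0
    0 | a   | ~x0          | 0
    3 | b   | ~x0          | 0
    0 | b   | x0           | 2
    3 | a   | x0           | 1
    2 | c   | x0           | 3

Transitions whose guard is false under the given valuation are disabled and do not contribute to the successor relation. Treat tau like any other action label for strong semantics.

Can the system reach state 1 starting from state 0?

Guard filter leaves 10 enabled edge(s).
depth 0: {0}
depth 1: {2,4}  cumulative {0,2,4}
depth 2: {3}  cumulative {0,2,3,4}
depth 3: {1}  cumulative {0,1,2,3,4}
Reachable = {0,1,2,3,4}
trace reaching 1: c·c·a

Answer: REACHABLE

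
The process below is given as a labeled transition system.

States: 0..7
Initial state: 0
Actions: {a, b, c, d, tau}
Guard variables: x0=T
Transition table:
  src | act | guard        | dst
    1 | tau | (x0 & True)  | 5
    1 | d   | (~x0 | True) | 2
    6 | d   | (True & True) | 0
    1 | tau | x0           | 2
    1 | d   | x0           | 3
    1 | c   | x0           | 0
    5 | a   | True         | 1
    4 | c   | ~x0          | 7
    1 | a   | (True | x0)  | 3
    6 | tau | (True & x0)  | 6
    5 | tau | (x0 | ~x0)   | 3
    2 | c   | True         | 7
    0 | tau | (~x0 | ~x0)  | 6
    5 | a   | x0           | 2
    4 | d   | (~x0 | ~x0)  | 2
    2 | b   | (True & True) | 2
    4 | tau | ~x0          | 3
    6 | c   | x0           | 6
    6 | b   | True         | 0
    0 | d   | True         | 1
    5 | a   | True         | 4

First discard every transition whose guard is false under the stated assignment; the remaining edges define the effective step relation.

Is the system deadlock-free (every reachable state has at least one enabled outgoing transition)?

Answer: DEADLOCK at state 3

Trace:
Reach set: {0,1,2,3,4,5,7}
  0: d→1  [1 out]
  1: a→3  c→0  d→2  d→3  tau→2  tau→5  [6 out]
  2: b→2  c→7  [2 out]
  3: ∅  [deadlock]
  4: ∅  [deadlock]
  5: a→1  a→2  a→4  tau→3  [4 out]
  7: ∅  [deadlock]
witness 3: d·d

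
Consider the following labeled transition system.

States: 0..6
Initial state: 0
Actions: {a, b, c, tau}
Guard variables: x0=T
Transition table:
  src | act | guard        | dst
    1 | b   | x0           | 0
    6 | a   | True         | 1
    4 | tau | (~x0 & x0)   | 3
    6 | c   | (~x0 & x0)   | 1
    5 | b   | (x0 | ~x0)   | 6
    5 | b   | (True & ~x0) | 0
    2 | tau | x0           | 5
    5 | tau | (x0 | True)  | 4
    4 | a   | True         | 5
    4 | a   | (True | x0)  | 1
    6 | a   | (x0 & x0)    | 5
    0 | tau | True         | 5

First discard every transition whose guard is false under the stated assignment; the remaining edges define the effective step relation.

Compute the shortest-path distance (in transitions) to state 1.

Breadth-first toward 1:
  L0 = {0}
  L1 = {5}
  L2 = {4,6}
  L3 = {1}
first hit 1 at d=3 via tau·b·a

Answer: 3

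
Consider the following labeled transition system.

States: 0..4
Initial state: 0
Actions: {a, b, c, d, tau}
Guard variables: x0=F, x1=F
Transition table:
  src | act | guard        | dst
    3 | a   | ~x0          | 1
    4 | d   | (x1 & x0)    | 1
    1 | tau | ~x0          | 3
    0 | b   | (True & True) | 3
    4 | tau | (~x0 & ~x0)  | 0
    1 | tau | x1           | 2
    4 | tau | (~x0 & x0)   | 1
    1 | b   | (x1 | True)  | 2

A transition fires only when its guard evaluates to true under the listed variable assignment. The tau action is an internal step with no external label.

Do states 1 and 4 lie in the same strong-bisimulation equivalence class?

Compute ~ classes (split until stable):
  P[0] = {{0,1,2,3,4}}
  P[1] = {{0},{1},{2},{3},{4}}
stable after 2 split(s): 5 block(s)
[1]={1}  [4]={4}

Answer: NOT BISIMILAR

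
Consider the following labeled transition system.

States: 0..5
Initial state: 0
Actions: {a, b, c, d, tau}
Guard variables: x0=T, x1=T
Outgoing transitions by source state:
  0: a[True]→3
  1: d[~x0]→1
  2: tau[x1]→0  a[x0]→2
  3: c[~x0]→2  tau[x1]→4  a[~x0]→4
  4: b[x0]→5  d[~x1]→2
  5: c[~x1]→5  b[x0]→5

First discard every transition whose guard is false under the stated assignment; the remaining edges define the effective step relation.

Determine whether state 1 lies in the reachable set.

6 transition(s) survive guard evaluation.
Layer 0: {0}
Layer 1: {3}  cumulative {0,3}
Layer 2: {4}  cumulative {0,3,4}
Layer 3: {5}  cumulative {0,3,4,5}
Reach set: {0,3,4,5}

Answer: UNREACHABLE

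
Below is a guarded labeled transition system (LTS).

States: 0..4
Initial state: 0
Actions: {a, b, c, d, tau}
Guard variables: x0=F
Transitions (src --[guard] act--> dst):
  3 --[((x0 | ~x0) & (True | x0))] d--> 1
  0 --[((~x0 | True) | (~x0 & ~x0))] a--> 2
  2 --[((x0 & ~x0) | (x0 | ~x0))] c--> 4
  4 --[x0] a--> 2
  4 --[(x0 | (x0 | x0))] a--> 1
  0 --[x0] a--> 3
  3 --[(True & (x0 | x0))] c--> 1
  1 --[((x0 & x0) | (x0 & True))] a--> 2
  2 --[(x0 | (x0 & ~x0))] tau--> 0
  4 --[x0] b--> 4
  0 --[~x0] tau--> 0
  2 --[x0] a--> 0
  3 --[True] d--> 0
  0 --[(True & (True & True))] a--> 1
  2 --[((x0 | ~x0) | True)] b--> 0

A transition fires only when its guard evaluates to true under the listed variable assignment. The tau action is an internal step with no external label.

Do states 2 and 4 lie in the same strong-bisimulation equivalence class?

Answer: NOT BISIMILAR

Working:
Refine partition for ~:
  P[0] = {{0,1,2,3,4}}
  P[1] = {{0},{1,4},{2},{3}}
stable after 2 split(s): 4 block(s)
class of 2: {2}; class of 4: {1,4}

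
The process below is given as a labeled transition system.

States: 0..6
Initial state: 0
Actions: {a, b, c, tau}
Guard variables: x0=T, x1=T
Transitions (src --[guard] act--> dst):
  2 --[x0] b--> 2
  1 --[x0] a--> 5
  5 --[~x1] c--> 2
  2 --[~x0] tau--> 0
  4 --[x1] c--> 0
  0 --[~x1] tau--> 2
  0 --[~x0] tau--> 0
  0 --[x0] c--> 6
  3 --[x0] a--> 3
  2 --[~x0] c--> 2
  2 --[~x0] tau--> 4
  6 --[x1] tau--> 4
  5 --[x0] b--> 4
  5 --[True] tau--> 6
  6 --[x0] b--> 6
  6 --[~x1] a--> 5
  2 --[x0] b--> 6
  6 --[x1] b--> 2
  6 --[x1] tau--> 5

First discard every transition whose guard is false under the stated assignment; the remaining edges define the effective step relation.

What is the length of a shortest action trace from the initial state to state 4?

Answer: 2

Analysis:
BFS to 4:
  Layer 0: {0}
  Layer 1: {6}
  Layer 2: {2,4,5}
depth(4)=2, e.g. c·tau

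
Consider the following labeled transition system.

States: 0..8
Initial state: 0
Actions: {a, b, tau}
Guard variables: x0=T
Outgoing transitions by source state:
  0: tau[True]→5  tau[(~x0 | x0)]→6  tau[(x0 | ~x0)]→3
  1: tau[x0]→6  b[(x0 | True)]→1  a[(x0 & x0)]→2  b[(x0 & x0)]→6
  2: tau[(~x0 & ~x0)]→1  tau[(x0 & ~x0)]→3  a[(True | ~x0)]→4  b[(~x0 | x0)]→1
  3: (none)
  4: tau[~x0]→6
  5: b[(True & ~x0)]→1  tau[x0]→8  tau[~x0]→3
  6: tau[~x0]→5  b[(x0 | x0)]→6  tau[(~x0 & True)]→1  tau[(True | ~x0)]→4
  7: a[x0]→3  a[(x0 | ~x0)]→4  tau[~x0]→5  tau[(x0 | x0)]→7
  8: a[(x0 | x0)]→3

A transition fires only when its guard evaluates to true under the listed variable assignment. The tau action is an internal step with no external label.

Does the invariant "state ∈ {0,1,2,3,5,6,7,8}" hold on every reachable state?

Safe = {0,1,2,3,5,6,7,8}
Reach set: {0,3,4,5,6,8}
  0: ✓
  3: ✓
  4: VIOLATES
  5: ✓
  6: ✓
  8: ✓
reach 4 via tau·tau — violates

Answer: INVARIANT VIOLATED at state 4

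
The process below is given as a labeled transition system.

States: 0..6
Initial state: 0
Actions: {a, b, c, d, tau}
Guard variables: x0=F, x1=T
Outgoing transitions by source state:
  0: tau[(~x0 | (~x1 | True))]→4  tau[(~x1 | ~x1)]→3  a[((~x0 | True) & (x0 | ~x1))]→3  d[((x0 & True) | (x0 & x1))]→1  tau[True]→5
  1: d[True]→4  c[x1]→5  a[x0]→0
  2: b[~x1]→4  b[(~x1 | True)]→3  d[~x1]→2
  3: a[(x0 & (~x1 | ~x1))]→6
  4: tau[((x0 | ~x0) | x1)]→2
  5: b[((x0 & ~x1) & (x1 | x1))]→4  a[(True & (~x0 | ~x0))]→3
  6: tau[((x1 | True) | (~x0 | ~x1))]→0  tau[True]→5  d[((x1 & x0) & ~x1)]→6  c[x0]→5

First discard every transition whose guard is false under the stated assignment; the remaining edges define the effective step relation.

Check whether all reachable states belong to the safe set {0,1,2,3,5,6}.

Allowed set {0,1,2,3,5,6}
R = {0,2,3,4,5}
  0: ok
  2: ok
  3: ok
  4: ✗ unsafe
  5: ok
counterexample path to 4: tau

Answer: INVARIANT VIOLATED at state 4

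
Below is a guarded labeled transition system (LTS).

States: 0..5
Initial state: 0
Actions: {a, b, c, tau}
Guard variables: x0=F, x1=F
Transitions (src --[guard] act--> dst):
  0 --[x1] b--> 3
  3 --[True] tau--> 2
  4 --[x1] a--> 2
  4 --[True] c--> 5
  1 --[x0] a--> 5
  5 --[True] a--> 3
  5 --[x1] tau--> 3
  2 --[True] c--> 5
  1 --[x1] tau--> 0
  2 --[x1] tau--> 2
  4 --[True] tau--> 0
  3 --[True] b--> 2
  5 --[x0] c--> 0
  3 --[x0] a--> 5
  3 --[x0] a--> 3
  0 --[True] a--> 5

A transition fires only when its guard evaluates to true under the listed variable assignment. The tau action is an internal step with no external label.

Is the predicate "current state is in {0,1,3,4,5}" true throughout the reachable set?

Inv-set: {0,1,3,4,5}
Reach set: {0,2,3,5}
  0: safe
  2: outside
  3: safe
  5: safe
reach 2 via a·a·tau — violates

Answer: INVARIANT VIOLATED at state 2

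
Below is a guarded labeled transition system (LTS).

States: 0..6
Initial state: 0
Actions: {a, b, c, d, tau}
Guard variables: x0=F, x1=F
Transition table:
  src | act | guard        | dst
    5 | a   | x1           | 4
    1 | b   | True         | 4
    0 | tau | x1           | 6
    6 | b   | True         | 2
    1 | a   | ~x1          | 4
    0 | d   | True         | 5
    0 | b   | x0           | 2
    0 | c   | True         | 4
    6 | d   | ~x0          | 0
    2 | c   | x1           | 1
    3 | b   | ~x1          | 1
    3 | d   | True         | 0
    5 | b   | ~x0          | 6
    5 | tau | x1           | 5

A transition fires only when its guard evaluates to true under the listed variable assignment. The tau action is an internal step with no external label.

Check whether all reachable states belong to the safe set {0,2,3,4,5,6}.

Inv-set: {0,2,3,4,5,6}
R = {0,2,4,5,6}
  0: safe
  2: safe
  4: safe
  5: safe
  6: safe

Answer: INVARIANT HOLDS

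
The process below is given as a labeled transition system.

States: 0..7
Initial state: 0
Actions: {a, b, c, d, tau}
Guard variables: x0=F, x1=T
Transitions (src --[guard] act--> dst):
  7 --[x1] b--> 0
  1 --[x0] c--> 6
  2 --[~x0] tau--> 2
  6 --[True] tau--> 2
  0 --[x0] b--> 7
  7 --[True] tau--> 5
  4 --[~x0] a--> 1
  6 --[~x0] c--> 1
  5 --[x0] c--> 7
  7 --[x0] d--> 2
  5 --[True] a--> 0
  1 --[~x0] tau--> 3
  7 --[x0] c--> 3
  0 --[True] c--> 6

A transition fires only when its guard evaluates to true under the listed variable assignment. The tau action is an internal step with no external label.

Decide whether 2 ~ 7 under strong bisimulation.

Compute ~ classes (split until stable):
  round 0: {{0,1,2,3,4,5,6,7}}
  round 1: {{0},{1,2},{3},{4,5},{6},{7}}
  round 2: {{0},{1},{2},{3},{4},{5},{6},{7}}
8 equivalence class(es) (converged in 3)
class of 2: {2}; class of 7: {7}

Answer: NOT BISIMILAR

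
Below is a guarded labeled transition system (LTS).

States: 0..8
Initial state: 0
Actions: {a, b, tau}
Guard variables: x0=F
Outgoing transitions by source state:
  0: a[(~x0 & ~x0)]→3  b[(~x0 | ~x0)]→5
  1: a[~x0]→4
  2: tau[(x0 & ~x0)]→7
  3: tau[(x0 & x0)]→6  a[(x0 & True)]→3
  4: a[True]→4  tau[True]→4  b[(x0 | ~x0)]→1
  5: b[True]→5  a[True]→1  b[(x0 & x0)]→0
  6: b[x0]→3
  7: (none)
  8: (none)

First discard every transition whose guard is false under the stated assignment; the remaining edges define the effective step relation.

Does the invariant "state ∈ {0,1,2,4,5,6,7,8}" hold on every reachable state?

Answer: INVARIANT VIOLATED at state 3

Analysis:
Inv-set: {0,1,2,4,5,6,7,8}
Reach set: {0,1,3,4,5}
  0: safe
  1: safe
  3: outside
  4: safe
  5: safe
reach 3 via a — violates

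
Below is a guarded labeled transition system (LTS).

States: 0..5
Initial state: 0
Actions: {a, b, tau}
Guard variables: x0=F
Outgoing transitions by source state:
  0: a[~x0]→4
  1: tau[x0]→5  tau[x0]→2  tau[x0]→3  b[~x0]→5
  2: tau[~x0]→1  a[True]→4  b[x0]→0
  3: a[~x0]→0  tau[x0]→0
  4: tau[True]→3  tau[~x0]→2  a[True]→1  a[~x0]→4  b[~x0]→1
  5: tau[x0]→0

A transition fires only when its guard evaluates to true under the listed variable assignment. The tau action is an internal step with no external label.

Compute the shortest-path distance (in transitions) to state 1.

Answer: 2

Working:
Layered search for 1:
  Layer 0: {0}
  Layer 1: {4}
  Layer 2: {1,2,3}
first hit 1 at d=2 via a·a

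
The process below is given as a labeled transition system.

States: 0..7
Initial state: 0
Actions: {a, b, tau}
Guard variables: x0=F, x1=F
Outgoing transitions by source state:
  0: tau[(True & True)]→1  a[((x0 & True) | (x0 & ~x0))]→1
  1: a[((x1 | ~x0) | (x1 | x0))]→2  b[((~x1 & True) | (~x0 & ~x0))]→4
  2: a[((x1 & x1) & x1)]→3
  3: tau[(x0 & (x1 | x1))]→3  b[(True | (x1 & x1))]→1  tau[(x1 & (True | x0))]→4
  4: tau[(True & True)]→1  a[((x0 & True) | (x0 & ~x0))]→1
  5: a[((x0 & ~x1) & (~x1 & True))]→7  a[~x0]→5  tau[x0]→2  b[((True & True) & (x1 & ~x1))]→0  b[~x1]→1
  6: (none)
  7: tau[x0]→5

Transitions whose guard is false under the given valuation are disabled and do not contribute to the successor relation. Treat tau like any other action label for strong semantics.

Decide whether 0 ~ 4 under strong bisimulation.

Compute ~ classes (split until stable):
  P[0] = {{0,1,2,3,4,5,6,7}}
  P[1] = {{0,4},{1,5},{2,6,7},{3}}
  P[2] = {{0,4},{1},{2,6,7},{3},{5}}
5 equivalence class(es) (converged in 3)
[0]={0,4}  [4]={0,4}

Answer: BISIMILAR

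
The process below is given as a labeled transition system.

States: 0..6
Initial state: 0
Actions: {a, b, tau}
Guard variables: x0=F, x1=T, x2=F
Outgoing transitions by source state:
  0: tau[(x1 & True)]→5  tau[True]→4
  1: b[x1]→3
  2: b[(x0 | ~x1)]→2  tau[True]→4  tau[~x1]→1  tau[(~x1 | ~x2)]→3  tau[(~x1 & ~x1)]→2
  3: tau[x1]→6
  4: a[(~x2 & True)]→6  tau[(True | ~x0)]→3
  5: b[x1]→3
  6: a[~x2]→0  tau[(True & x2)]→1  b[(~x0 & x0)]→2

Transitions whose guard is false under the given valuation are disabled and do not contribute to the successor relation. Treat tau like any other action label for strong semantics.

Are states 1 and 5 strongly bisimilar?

Answer: BISIMILAR

Analysis:
Compute ~ classes (split until stable):
  round 0: {{0,1,2,3,4,5,6}}
  round 1: {{0,2,3},{1,5},{4},{6}}
  round 2: {{0},{1,5},{2},{3},{4},{6}}
6 equivalence class(es) (converged in 3)
class of 1: {1,5}; class of 5: {1,5}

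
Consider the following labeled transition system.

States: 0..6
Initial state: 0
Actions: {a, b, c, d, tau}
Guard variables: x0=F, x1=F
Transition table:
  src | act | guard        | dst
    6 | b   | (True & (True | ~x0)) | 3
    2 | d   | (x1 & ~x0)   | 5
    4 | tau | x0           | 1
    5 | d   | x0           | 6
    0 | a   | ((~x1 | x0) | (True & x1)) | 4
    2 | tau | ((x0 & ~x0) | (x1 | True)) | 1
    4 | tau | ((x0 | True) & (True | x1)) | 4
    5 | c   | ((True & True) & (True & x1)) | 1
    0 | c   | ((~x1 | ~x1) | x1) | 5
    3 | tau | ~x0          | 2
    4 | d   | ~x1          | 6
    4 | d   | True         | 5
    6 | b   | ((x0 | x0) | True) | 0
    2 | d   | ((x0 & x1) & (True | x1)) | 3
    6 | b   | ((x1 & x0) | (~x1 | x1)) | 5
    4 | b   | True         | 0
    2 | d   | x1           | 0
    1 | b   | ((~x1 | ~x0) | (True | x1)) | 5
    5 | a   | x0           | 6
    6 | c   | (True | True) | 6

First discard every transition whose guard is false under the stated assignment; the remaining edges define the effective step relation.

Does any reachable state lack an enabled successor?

Reach set: {0,1,2,3,4,5,6}
  0: a→4  c→5  [2 out]
  1: b→5  [1 out]
  2: tau→1  [1 out]
  3: tau→2  [1 out]
  4: b→0  d→5  d→6  tau→4  [4 out]
  5: ∅  [deadlock]
  6: b→0  b→3  b→5  c→6  [4 out]
Path to 5: c

Answer: DEADLOCK at state 5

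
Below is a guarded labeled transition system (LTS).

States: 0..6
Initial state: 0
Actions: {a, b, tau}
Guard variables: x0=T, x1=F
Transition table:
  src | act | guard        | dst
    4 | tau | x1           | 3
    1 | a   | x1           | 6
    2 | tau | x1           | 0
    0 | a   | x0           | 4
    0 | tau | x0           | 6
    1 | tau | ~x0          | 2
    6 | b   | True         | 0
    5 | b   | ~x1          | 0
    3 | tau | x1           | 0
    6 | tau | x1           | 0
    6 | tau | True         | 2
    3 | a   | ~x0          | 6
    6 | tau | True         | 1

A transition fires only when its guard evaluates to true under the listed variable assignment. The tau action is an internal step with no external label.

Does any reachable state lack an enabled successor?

Answer: DEADLOCK at state 1

Working:
Reachable = {0,1,2,4,6}
  0: a→4  tau→6  [deg 2]
  1: ∅  [no exit]
  2: ∅  [no exit]
  4: ∅  [no exit]
  6: b→0  tau→1  tau→2  [deg 3]
trace reaching 1: tau·tau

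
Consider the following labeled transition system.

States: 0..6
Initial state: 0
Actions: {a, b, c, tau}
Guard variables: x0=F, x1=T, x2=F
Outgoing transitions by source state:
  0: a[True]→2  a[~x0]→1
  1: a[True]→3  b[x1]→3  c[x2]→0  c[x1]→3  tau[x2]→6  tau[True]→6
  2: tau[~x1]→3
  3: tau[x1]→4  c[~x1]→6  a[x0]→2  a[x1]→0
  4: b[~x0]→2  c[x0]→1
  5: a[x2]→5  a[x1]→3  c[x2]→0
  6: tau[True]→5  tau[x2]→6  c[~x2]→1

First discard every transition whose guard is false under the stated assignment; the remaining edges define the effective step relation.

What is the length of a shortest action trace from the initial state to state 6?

Breadth-first toward 6:
  Layer 0: {0}
  Layer 1: {1,2}
  Layer 2: {3,6}
first hit 6 at d=2 via a·tau

Answer: 2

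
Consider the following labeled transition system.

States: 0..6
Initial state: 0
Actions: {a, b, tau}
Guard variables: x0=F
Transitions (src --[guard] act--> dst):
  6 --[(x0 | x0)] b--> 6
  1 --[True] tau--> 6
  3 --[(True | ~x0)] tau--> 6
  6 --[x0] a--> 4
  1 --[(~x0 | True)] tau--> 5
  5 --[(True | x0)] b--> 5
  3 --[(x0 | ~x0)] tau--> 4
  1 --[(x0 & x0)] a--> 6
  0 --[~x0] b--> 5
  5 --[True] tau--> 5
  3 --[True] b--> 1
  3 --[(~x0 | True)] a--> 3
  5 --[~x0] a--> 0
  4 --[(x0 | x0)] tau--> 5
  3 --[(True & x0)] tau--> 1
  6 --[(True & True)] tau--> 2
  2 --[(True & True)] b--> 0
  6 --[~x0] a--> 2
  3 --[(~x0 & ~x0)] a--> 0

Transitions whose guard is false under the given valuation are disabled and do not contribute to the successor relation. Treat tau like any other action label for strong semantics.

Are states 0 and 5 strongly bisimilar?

Answer: NOT BISIMILAR

Analysis:
Compute ~ classes (split until stable):
  round 0: {{0,1,2,3,4,5,6}}
  round 1: {{0,2},{1},{3,5},{4},{6}}
  round 2: {{0},{1},{2},{3},{4},{5},{6}}
stable after 3 split(s): 7 block(s)
[0]={0}  [5]={5}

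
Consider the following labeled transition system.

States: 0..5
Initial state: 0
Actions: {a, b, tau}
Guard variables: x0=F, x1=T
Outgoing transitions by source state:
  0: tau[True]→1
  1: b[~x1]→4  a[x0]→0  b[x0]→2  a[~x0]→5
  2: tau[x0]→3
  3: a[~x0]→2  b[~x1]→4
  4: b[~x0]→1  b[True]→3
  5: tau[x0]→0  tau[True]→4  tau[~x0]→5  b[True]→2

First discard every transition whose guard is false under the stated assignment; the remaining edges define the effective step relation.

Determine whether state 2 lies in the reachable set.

Guard filter leaves 8 enabled edge(s).
depth 0: {0}
depth 1: {1}  now seen {0,1}
depth 2: {5}  now seen {0,1,5}
depth 3: {2,4}  now seen {0,1,2,4,5}
depth 4: {3}  now seen {0,1,2,3,4,5}
Reach set: {0,1,2,3,4,5}
trace reaching 2: tau·a·b

Answer: REACHABLE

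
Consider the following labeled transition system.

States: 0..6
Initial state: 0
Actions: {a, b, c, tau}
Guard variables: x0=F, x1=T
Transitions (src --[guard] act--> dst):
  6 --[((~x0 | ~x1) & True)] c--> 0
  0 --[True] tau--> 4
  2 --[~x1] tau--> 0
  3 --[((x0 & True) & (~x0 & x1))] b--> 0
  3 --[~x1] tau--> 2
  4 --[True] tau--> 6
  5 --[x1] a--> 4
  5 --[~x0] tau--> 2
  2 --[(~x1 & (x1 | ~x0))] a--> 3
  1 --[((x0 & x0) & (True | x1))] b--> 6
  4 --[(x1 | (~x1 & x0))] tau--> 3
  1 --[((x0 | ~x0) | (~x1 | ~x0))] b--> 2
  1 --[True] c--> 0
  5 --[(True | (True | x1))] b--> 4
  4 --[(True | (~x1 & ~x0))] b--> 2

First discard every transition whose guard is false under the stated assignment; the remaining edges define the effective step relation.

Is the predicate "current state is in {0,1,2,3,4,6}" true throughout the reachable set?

Answer: INVARIANT HOLDS

Analysis:
Safe = {0,1,2,3,4,6}
Reachable = {0,2,3,4,6}
  0: safe
  2: safe
  3: safe
  4: safe
  6: safe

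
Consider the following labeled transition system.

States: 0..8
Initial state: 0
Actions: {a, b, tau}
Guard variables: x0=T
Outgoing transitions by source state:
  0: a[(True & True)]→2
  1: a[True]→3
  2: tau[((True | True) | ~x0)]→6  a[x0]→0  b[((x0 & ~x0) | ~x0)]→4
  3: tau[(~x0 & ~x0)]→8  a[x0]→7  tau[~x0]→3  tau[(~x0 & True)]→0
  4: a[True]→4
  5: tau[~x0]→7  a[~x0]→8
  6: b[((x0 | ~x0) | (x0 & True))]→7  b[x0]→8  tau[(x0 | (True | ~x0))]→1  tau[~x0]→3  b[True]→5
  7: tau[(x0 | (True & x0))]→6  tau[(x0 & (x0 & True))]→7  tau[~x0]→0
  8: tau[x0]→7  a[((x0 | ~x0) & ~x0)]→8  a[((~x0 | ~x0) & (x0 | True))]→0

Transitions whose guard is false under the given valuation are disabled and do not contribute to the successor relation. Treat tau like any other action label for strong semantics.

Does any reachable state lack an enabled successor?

Answer: DEADLOCK at state 5

Trace:
Reach set: {0,1,2,3,5,6,7,8}
  0: a→2  [1 out]
  1: a→3  [1 out]
  2: a→0  tau→6  [2 out]
  3: a→7  [1 out]
  5: ∅  [no exit]
  6: b→5  b→7  b→8  tau→1  [4 out]
  7: tau→6  tau→7  [2 out]
  8: tau→7  [1 out]
trace reaching 5: a·tau·b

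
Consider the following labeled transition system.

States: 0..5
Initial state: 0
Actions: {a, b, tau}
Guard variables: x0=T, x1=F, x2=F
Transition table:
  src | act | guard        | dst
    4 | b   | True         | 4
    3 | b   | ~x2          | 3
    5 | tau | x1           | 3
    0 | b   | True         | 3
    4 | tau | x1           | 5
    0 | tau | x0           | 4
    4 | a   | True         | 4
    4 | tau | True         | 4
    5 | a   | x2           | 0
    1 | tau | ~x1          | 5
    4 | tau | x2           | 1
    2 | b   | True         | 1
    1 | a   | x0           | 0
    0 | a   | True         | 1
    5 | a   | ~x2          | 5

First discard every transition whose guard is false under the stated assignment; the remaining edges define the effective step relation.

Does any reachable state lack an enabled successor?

Answer: DEADLOCK-FREE

Trace:
R = {0,1,3,4,5}
  0: a→1  b→3  tau→4  [3 exit(s)]
  1: a→0  tau→5  [2 exit(s)]
  3: b→3  [1 exit(s)]
  4: a→4  b→4  tau→4  [3 exit(s)]
  5: a→5  [1 exit(s)]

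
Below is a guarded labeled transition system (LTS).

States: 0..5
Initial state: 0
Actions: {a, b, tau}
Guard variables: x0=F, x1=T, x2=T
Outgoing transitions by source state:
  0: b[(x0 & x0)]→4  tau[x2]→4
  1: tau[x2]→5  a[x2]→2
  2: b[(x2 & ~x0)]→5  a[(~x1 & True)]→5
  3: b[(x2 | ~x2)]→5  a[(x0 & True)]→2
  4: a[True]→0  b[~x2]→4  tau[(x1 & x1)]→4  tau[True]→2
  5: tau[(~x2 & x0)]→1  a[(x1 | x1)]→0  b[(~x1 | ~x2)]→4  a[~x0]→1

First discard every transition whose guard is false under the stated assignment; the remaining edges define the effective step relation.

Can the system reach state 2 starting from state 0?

Answer: REACHABLE

Trace:
10 transition(s) survive guard evaluation.
Layer 0: {0}
Layer 1: {4}  cumulative {0,4}
Layer 2: {2}  cumulative {0,2,4}
Layer 3: {5}  cumulative {0,2,4,5}
Layer 4: {1}  cumulative {0,1,2,4,5}
Reach set: {0,1,2,4,5}
Path to 2: tau·tau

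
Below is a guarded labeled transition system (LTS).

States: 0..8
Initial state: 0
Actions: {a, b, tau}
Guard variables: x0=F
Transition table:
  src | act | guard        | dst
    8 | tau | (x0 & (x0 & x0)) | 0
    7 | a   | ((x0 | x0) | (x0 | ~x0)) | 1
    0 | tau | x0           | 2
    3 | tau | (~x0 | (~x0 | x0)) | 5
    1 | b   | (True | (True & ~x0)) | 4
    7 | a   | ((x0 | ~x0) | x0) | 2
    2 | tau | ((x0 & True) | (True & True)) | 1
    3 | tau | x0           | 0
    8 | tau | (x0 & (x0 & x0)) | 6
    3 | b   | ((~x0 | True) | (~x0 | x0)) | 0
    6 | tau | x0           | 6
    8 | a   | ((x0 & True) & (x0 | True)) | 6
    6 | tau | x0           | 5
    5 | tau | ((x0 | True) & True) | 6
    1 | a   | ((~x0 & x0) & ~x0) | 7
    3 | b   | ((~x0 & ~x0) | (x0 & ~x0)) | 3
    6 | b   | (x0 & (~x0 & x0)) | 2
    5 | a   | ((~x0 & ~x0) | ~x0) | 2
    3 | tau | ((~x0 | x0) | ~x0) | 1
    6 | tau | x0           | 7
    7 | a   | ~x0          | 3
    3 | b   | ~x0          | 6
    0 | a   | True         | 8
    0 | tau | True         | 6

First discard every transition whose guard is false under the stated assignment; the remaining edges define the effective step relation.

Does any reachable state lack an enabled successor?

Answer: DEADLOCK at state 6

Trace:
Reach set: {0,6,8}
  0: a→8  tau→6  [2 out]
  6: ∅  [STUCK]
  8: ∅  [STUCK]
trace reaching 6: tau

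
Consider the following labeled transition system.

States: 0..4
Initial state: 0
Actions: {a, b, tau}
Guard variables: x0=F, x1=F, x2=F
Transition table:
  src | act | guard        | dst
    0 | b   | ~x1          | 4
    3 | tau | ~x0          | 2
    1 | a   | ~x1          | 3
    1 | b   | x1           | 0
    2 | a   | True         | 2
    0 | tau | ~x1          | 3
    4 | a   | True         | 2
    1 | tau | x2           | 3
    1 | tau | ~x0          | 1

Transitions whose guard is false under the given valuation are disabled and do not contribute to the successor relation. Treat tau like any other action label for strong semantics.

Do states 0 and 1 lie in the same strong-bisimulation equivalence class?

Bisimulation quotient by refinement:
  π0 = {{0,1,2,3,4}}
  π1 = {{0},{1},{2,4},{3}}
Fixed point at round 2; 4 class(es).
0∈{0}, 1∈{1}

Answer: NOT BISIMILAR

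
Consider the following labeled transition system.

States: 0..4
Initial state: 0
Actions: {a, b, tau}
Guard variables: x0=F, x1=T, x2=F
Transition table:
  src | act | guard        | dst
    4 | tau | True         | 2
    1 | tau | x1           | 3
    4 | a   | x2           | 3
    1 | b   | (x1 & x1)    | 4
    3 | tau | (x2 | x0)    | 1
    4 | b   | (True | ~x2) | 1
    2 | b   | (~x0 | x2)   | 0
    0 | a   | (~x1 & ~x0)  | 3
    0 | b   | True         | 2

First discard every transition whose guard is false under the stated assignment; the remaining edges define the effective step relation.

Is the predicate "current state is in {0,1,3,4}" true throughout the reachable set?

Answer: INVARIANT VIOLATED at state 2

Trace:
Allowed set {0,1,3,4}
Reachable = {0,2}
  0: ok
  2: outside
witness against invariant: b → 2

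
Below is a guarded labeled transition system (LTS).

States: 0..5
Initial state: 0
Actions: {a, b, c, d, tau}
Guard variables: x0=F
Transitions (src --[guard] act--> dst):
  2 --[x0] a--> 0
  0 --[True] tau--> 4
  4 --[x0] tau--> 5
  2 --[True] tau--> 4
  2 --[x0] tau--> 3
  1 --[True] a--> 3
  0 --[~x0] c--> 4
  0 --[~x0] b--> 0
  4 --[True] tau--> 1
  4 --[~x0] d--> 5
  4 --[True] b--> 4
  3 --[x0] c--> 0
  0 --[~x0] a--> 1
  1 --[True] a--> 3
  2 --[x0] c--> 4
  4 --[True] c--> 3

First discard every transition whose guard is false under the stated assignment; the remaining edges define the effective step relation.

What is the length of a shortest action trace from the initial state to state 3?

BFS to 3:
  depth 0: {0}
  depth 1: {1,4}
  depth 2: {3,5}
3 enters at depth 2; path a·a

Answer: 2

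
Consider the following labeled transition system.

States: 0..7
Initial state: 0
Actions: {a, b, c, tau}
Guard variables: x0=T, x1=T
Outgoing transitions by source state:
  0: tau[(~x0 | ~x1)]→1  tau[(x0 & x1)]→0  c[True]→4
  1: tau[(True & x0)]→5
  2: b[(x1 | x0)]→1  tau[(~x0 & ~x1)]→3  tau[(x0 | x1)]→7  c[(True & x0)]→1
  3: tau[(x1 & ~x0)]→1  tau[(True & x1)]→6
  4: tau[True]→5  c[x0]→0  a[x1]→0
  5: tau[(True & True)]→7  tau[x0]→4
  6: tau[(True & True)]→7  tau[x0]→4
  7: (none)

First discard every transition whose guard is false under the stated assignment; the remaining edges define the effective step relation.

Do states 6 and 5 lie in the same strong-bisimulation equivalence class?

Refine partition for ~:
  π0 = {{0,1,2,3,4,5,6,7}}
  π1 = {{0},{1,3,5,6},{2},{4},{7}}
  π2 = {{0},{1,3},{2},{4},{5,6},{7}}
stable after 3 split(s): 6 block(s)
6∈{5,6}, 5∈{5,6}

Answer: BISIMILAR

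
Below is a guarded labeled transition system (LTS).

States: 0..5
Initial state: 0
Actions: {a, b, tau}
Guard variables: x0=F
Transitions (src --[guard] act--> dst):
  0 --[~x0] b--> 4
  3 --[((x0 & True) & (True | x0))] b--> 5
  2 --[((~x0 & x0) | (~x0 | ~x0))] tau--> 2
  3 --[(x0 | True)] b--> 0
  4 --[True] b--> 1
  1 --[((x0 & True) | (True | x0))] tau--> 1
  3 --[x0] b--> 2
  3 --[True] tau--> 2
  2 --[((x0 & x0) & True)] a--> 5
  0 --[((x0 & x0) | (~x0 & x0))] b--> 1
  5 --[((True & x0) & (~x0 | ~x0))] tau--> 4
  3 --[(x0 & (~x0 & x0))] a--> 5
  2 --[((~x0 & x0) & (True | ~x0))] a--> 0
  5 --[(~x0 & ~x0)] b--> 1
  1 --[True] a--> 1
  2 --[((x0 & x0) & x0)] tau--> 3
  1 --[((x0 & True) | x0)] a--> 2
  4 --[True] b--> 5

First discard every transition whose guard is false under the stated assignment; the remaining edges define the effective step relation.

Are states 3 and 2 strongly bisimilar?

Answer: NOT BISIMILAR

Analysis:
Refine partition for ~:
  P[0] = {{0,1,2,3,4,5}}
  P[1] = {{0,4,5},{1},{2},{3}}
  P[2] = {{0},{1},{2},{3},{4},{5}}
stable after 3 split(s): 6 block(s)
[3]={3}  [2]={2}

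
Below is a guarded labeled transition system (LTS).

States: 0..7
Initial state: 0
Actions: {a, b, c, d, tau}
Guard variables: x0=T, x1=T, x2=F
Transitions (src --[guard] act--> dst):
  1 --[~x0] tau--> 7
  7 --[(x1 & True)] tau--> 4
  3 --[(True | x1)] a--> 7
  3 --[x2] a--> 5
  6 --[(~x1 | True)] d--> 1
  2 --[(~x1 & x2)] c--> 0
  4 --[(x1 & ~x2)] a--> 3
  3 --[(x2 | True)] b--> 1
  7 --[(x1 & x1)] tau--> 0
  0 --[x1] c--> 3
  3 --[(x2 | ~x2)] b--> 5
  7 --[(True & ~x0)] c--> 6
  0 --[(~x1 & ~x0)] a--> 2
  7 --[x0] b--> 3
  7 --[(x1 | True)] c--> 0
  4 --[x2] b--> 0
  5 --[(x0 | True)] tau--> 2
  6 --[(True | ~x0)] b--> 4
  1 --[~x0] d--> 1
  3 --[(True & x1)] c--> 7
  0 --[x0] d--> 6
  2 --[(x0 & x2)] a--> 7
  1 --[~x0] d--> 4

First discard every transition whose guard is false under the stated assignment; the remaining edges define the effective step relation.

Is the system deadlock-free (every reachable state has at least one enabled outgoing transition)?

Answer: DEADLOCK at state 1

Analysis:
R = {0,1,2,3,4,5,6,7}
  0: c→3  d→6  [2 exit(s)]
  1: ∅  [no exit]
  2: ∅  [no exit]
  3: a→7  b→1  b→5  c→7  [4 exit(s)]
  4: a→3  [1 exit(s)]
  5: tau→2  [1 exit(s)]
  6: b→4  d→1  [2 exit(s)]
  7: b→3  c→0  tau→0  tau→4  [4 exit(s)]
witness 1: c·b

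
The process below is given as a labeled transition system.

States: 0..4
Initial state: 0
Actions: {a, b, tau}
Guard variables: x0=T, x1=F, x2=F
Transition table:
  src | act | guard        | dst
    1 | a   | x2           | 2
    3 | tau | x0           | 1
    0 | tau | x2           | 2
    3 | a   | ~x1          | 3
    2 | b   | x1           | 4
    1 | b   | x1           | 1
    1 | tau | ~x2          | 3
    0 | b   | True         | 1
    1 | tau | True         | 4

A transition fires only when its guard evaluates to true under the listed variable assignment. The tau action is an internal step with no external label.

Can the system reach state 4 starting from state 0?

Answer: REACHABLE

Working:
5 transition(s) survive guard evaluation.
depth 0: {0}
depth 1: {1}  total {0,1}
depth 2: {3,4}  total {0,1,3,4}
Reach set: {0,1,3,4}
witness 4: b·tau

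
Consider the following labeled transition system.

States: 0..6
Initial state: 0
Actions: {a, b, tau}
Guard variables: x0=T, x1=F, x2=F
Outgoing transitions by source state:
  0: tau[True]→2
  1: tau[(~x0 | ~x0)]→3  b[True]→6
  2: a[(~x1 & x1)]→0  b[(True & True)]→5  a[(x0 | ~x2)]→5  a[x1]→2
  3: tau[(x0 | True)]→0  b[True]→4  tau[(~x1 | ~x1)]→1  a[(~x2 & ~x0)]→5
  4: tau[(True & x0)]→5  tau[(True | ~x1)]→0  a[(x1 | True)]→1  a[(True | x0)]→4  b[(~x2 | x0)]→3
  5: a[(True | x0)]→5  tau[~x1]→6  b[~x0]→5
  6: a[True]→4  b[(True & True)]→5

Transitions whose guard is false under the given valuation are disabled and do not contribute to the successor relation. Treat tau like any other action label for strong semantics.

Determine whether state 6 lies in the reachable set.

Guard filter leaves 16 enabled edge(s).
L0 = {0}
L1 = {2}  total {0,2}
L2 = {5}  total {0,2,5}
L3 = {6}  total {0,2,5,6}
L4 = {4}  total {0,2,4,5,6}
L5 = {1,3}  total {0,1,2,3,4,5,6}
R = {0,1,2,3,4,5,6}
witness 6: tau·b·tau

Answer: REACHABLE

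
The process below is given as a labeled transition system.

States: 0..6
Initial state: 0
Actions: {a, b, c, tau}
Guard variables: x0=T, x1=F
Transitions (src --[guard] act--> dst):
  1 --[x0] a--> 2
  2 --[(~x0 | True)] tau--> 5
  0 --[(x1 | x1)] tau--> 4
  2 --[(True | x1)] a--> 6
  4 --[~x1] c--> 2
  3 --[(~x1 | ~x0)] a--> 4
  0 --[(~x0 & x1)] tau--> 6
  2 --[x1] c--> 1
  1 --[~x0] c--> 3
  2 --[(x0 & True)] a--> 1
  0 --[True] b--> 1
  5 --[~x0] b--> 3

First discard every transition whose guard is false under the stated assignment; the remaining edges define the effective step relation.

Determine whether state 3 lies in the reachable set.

7 transition(s) survive guard evaluation.
Layer 0: {0}
Layer 1: {1}  total {0,1}
Layer 2: {2}  total {0,1,2}
Layer 3: {5,6}  total {0,1,2,5,6}
Reachable = {0,1,2,5,6}

Answer: UNREACHABLE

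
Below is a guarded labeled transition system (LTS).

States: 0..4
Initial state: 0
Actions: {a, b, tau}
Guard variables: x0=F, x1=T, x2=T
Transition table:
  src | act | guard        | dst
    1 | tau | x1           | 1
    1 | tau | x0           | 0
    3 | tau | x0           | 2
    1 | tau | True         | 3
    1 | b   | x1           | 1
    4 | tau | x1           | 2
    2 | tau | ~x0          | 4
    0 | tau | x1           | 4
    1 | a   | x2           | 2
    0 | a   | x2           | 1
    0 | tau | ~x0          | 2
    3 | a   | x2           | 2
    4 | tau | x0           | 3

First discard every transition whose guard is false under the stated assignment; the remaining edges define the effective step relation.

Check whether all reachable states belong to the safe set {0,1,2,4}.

Safe = {0,1,2,4}
Reach set: {0,1,2,3,4}
  0: ok
  1: ok
  2: ok
  3: VIOLATES
  4: ok
witness against invariant: a·tau → 3

Answer: INVARIANT VIOLATED at state 3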